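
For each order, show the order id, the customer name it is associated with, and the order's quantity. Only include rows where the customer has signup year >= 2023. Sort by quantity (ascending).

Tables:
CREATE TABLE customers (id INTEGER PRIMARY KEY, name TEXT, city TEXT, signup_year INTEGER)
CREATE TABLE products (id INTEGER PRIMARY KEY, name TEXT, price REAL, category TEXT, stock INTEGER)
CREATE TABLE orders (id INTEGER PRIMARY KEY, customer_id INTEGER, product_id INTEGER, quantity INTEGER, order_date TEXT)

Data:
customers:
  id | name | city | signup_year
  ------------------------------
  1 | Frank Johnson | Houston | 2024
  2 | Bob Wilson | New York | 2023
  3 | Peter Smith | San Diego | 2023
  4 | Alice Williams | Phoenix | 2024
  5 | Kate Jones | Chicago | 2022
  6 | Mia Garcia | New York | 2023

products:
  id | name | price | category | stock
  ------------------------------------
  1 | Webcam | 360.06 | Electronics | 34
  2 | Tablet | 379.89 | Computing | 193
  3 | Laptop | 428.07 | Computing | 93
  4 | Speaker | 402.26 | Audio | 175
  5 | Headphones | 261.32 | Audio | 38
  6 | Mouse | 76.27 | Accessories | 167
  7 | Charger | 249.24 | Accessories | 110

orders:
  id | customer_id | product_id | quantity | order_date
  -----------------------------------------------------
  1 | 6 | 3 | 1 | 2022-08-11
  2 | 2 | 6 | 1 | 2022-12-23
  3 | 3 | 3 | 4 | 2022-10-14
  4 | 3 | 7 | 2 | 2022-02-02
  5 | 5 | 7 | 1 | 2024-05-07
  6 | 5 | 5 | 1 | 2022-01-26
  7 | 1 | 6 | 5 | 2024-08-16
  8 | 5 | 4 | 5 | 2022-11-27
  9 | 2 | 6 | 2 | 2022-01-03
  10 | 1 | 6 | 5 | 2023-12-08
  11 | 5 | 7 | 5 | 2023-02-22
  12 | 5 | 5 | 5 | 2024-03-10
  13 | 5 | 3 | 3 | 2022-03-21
SELECT c.id, p.name AS customer, c.quantity FROM orders c JOIN customers p ON c.customer_id = p.id WHERE p.signup_year >= 2023 ORDER BY c.quantity ASC

Execution result:
id | customer | quantity
1 | Mia Garcia | 1
2 | Bob Wilson | 1
4 | Peter Smith | 2
9 | Bob Wilson | 2
3 | Peter Smith | 4
7 | Frank Johnson | 5
10 | Frank Johnson | 5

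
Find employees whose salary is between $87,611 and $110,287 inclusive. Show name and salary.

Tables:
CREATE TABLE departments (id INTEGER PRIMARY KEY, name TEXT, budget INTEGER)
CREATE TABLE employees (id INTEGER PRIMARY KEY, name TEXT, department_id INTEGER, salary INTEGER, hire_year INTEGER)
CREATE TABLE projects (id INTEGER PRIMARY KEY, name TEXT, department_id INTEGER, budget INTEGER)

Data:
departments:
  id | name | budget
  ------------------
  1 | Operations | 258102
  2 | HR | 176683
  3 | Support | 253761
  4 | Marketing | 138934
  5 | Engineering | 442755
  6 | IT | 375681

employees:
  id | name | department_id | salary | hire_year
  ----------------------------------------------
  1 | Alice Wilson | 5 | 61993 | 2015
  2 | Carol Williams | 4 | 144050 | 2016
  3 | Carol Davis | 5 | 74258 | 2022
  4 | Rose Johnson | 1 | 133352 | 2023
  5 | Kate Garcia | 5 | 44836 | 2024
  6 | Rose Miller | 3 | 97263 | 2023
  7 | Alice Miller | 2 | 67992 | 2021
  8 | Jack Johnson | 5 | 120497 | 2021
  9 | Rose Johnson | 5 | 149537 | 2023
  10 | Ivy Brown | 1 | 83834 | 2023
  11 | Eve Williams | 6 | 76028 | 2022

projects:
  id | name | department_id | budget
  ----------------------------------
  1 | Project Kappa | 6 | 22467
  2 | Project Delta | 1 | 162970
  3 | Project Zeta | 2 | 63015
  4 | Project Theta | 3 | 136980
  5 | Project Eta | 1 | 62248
SELECT name, salary FROM employees WHERE salary BETWEEN 87611 AND 110287

Execution result:
name | salary
Rose Miller | 97263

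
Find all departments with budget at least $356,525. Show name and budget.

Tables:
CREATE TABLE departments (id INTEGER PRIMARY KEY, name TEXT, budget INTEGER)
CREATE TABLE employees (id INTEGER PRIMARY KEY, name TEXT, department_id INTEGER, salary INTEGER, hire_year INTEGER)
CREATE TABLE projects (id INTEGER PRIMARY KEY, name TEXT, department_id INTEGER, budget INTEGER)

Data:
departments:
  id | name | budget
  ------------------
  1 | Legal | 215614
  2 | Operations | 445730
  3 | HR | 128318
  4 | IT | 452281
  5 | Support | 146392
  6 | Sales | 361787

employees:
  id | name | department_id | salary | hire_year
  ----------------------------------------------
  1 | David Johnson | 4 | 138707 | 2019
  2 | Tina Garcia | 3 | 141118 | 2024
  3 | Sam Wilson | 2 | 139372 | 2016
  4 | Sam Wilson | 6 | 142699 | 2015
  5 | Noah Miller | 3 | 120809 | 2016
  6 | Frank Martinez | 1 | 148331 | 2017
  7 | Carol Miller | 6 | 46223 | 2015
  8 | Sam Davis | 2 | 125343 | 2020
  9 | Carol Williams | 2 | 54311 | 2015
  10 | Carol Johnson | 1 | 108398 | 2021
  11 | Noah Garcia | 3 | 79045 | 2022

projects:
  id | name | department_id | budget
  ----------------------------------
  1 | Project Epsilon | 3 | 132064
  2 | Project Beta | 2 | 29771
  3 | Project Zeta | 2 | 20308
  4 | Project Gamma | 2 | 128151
SELECT name, budget FROM departments WHERE budget >= 356525

Execution result:
name | budget
Operations | 445730
IT | 452281
Sales | 361787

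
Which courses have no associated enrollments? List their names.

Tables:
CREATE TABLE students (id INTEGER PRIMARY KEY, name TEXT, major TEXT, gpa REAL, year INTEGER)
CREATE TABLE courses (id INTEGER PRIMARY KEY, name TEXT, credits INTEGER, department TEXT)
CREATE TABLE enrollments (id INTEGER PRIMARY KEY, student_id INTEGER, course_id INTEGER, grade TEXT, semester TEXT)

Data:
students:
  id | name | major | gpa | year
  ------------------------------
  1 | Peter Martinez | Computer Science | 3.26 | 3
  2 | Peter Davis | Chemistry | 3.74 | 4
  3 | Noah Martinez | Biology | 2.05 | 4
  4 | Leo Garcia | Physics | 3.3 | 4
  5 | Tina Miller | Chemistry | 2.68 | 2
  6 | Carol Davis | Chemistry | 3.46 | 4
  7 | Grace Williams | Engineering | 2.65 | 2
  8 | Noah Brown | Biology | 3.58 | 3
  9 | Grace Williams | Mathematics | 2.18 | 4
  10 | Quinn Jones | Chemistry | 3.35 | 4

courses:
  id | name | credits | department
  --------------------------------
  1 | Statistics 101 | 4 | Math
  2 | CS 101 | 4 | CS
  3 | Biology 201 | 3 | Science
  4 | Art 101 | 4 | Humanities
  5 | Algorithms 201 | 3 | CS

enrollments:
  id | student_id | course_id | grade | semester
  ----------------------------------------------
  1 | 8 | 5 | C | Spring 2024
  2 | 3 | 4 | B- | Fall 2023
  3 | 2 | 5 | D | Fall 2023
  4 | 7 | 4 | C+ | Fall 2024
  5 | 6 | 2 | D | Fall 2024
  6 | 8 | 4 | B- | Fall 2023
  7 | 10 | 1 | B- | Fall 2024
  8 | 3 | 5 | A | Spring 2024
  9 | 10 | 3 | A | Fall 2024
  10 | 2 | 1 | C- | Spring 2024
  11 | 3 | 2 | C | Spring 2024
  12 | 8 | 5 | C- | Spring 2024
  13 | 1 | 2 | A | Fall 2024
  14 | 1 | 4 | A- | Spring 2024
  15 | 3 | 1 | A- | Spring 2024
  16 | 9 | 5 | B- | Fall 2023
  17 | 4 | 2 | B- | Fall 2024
SELECT p.name FROM courses p LEFT JOIN enrollments c ON c.course_id = p.id WHERE c.id IS NULL

Execution result:
(no rows)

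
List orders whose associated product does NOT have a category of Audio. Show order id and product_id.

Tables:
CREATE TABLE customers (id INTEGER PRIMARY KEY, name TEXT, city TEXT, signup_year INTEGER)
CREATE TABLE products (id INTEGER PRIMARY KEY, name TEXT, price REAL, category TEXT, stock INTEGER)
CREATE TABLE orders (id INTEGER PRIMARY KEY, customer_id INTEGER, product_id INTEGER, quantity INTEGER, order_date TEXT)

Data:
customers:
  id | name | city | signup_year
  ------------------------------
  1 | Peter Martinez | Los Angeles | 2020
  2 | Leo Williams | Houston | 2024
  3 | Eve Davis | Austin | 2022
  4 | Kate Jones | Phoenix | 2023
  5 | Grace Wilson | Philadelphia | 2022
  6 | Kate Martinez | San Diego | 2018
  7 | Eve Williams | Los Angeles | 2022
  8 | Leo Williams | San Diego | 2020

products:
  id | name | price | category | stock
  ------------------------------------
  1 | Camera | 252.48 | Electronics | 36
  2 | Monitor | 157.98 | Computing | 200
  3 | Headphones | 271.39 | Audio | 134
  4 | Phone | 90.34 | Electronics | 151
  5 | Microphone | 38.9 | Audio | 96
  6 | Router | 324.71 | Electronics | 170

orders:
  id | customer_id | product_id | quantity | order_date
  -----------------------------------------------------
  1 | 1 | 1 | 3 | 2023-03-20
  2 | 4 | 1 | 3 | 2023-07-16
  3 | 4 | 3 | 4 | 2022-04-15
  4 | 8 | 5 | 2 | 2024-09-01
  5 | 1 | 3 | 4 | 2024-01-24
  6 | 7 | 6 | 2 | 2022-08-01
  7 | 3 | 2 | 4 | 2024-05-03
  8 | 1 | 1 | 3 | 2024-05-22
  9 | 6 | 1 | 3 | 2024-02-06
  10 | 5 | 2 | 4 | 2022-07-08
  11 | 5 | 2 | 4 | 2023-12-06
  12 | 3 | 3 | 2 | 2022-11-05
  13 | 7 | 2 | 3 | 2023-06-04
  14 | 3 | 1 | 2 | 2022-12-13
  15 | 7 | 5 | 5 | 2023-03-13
SELECT id, product_id FROM orders WHERE product_id NOT IN (SELECT id FROM products WHERE category = 'Audio')

Execution result:
id | product_id
1 | 1
2 | 1
6 | 6
7 | 2
8 | 1
9 | 1
10 | 2
11 | 2
13 | 2
14 | 1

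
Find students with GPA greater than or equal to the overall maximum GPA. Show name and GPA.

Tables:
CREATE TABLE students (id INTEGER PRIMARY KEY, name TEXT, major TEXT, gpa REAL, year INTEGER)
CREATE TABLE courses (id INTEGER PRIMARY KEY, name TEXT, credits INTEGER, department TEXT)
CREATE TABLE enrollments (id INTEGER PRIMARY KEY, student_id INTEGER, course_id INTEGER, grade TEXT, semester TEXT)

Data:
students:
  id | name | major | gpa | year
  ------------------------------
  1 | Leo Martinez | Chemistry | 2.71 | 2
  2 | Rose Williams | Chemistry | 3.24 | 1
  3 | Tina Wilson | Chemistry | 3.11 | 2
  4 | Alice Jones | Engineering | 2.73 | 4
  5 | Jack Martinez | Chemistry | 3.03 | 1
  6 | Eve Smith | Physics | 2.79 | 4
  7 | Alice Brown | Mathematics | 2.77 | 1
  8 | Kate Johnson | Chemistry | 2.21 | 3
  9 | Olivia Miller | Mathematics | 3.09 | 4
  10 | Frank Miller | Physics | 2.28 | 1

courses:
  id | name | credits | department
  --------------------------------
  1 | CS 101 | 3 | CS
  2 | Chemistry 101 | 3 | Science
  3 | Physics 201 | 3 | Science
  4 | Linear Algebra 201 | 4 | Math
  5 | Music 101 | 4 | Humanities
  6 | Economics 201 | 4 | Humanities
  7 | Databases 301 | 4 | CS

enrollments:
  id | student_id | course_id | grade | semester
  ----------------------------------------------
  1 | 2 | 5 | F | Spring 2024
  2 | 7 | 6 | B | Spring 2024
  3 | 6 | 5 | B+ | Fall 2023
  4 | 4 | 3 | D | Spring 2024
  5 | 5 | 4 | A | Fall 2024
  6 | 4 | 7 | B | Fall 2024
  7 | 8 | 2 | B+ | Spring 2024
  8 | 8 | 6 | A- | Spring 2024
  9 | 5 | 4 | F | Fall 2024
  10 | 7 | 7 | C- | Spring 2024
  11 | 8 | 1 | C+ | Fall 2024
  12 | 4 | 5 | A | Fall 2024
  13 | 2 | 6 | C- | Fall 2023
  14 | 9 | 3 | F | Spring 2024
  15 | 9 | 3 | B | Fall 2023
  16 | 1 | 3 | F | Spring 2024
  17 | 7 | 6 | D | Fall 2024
SELECT name, gpa FROM students WHERE gpa >= (SELECT MAX(gpa) FROM students)

Execution result:
name | gpa
Rose Williams | 3.24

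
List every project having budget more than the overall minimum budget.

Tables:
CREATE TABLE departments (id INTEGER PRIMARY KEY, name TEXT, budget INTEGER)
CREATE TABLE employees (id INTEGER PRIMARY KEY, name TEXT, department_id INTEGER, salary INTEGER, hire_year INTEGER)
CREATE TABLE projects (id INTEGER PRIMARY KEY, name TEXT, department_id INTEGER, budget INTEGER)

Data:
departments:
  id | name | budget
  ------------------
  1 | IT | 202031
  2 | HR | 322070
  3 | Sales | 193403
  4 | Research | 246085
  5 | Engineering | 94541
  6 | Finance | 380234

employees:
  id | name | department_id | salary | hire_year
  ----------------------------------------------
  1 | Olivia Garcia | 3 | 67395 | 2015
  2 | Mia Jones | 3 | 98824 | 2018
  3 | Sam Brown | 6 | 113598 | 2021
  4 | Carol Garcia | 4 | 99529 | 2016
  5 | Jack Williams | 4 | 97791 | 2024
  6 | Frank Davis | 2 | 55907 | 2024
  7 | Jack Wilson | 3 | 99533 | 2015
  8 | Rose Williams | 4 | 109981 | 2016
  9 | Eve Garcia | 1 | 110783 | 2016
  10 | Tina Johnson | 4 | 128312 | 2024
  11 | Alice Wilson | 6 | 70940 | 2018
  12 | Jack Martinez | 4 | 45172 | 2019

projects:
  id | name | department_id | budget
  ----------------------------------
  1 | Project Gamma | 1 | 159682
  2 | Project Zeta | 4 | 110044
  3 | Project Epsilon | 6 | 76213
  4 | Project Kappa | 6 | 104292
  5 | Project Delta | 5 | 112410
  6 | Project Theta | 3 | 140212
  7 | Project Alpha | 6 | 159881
SELECT name, budget FROM projects WHERE budget > (SELECT MIN(budget) FROM projects)

Execution result:
name | budget
Project Gamma | 159682
Project Zeta | 110044
Project Kappa | 104292
Project Delta | 112410
Project Theta | 140212
Project Alpha | 159881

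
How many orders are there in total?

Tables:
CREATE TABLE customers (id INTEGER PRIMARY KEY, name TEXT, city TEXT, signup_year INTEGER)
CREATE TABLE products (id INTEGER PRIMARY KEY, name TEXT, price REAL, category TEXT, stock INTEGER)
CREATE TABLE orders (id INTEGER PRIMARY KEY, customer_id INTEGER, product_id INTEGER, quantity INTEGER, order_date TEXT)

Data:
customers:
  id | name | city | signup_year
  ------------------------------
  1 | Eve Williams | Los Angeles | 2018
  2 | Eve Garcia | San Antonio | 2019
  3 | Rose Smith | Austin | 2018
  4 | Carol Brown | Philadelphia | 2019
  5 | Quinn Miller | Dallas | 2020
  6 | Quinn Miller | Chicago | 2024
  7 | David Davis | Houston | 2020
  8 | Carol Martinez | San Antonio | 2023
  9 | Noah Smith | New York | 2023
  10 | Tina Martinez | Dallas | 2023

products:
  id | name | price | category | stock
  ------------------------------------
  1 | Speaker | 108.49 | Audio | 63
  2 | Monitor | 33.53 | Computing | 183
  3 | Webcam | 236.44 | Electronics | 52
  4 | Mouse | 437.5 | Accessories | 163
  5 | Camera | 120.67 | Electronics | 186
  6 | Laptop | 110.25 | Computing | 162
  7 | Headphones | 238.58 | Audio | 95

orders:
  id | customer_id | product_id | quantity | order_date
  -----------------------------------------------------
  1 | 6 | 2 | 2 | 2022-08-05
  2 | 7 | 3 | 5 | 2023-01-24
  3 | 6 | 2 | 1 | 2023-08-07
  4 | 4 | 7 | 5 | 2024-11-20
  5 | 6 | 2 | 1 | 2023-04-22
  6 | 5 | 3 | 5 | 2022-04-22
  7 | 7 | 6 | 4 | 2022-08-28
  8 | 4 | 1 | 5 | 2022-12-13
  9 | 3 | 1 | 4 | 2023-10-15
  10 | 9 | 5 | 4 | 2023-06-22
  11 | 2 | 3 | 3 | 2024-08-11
SELECT COUNT(*) FROM orders

Execution result:
11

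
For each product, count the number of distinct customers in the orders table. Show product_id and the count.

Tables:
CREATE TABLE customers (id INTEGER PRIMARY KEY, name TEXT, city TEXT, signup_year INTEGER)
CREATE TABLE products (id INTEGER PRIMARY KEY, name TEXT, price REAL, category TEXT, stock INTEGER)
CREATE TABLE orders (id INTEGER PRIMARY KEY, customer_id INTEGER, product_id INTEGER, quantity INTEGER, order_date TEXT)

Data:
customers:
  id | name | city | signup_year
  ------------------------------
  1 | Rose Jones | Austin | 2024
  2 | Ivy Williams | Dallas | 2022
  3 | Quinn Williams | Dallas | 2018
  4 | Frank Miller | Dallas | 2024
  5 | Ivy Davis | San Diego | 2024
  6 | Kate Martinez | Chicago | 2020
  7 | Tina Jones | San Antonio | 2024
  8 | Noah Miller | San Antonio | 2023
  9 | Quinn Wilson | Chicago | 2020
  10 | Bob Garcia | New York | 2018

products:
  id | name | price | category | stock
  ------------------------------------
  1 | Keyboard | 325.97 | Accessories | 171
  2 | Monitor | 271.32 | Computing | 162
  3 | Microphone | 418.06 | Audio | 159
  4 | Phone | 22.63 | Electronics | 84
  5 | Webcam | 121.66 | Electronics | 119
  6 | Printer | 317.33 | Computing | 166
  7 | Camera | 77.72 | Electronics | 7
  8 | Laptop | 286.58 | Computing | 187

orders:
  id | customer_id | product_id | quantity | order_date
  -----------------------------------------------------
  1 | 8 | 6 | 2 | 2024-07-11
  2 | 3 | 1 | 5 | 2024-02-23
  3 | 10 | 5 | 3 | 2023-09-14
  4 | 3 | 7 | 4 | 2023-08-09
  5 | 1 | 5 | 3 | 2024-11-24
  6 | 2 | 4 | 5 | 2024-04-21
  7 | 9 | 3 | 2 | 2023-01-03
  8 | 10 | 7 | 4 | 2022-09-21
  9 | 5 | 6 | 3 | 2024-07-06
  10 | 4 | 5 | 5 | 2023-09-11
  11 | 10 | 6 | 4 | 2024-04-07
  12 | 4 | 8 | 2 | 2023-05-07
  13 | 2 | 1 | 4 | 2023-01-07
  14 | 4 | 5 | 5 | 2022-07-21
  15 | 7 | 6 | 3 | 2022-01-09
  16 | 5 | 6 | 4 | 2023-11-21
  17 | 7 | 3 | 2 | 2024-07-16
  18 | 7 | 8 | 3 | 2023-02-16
SELECT product_id, COUNT(DISTINCT customer_id) AS distinct_customer_count FROM orders GROUP BY product_id

Execution result:
product_id | distinct_customer_count
1 | 2
3 | 2
4 | 1
5 | 3
6 | 4
7 | 2
8 | 2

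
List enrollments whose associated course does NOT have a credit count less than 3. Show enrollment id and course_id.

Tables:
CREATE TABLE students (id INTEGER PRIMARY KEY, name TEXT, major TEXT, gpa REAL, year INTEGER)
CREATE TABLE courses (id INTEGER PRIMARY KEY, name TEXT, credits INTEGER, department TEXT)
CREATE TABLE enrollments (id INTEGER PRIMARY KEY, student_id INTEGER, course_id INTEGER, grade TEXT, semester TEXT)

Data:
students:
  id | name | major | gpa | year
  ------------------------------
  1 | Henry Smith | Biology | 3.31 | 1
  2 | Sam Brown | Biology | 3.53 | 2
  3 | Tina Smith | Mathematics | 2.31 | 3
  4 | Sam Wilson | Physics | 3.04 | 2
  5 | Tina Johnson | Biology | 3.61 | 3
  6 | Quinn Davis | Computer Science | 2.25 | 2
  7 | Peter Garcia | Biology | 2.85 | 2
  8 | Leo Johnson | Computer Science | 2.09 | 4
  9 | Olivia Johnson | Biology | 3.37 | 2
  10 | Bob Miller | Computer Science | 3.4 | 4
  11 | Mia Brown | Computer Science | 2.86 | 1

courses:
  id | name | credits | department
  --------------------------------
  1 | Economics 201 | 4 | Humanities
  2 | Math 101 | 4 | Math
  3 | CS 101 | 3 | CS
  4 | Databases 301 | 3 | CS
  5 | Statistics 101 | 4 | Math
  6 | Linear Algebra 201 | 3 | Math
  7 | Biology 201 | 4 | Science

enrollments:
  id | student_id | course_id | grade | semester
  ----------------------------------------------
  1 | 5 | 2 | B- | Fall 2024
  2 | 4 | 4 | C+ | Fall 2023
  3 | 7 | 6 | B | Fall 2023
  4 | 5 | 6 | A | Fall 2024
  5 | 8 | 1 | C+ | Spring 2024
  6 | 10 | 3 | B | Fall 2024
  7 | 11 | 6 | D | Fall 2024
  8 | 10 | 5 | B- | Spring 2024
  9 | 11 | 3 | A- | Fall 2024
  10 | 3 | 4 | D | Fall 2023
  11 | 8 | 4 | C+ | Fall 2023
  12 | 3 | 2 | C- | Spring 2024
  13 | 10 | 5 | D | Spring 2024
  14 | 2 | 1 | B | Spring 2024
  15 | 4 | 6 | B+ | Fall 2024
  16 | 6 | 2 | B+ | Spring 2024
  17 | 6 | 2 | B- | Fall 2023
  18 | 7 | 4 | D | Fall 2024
SELECT id, course_id FROM enrollments WHERE course_id NOT IN (SELECT id FROM courses WHERE credits < 3)

Execution result:
id | course_id
1 | 2
2 | 4
3 | 6
4 | 6
5 | 1
6 | 3
7 | 6
8 | 5
9 | 3
10 | 4
11 | 4
12 | 2
13 | 5
14 | 1
15 | 6
16 | 2
17 | 2
18 | 4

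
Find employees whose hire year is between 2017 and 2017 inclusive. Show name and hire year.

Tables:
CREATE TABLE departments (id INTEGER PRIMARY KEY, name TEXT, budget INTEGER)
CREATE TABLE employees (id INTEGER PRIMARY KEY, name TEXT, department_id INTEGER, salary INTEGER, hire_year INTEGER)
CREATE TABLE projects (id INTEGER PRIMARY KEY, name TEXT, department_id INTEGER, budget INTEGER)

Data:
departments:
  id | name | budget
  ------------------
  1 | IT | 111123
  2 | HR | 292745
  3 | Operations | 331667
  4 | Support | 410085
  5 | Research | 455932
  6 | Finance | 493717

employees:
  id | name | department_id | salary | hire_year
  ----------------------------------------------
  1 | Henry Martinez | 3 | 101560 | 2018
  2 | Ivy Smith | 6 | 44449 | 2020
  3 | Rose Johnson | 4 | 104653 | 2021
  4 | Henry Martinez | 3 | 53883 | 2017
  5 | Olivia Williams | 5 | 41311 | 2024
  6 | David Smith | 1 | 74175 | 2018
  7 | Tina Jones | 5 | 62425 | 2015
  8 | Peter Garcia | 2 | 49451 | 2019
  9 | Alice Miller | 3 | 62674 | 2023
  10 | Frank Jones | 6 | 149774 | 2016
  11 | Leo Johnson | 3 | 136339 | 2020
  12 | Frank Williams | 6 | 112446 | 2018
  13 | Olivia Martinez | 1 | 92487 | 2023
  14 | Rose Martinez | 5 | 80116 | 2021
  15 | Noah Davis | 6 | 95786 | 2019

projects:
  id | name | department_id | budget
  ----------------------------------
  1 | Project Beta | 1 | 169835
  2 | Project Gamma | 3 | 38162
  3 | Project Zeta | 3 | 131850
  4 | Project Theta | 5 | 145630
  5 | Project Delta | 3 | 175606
SELECT name, hire_year FROM employees WHERE hire_year BETWEEN 2017 AND 2017

Execution result:
name | hire_year
Henry Martinez | 2017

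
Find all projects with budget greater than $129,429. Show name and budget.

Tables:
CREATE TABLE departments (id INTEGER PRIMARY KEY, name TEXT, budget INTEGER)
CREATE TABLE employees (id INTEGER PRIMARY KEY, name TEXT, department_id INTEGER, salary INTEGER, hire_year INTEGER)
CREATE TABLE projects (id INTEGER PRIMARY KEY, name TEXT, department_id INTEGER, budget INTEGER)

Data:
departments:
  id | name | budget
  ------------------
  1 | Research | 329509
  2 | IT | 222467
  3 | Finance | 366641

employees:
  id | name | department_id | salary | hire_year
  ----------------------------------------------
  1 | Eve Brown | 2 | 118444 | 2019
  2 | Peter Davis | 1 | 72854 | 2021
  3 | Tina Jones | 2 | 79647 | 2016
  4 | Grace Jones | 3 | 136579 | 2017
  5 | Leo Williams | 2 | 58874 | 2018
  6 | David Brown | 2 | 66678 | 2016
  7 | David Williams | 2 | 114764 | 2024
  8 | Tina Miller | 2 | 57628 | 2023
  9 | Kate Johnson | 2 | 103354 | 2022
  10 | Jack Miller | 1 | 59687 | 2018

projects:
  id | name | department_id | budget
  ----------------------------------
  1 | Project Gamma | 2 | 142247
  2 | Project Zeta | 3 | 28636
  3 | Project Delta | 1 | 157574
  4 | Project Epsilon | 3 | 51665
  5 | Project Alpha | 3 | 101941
SELECT name, budget FROM projects WHERE budget > 129429

Execution result:
name | budget
Project Gamma | 142247
Project Delta | 157574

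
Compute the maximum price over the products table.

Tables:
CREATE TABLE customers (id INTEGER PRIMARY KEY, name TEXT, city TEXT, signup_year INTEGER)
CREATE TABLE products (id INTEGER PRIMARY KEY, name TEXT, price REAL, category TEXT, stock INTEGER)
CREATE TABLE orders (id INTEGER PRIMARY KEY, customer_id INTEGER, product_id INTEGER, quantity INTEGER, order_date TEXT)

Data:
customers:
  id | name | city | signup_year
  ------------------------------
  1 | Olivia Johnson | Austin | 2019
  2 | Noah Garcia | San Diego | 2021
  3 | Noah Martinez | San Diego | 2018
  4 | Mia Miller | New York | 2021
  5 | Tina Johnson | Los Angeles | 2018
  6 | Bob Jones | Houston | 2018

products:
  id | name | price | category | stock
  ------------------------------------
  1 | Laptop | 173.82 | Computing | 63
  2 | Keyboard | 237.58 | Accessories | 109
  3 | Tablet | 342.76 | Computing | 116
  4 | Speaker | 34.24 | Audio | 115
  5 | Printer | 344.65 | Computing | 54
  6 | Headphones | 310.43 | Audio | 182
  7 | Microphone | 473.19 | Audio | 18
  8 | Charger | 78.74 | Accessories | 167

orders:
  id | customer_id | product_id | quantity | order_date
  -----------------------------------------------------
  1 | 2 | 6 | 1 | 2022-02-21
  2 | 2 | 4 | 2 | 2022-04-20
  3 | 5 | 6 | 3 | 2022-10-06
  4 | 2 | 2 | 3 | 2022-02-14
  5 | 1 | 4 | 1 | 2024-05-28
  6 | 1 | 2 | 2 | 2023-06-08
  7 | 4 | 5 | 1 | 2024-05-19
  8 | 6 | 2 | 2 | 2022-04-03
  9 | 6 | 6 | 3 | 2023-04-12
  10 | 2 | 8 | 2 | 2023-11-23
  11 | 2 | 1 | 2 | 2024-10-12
SELECT MAX(price) FROM products

Execution result:
473.19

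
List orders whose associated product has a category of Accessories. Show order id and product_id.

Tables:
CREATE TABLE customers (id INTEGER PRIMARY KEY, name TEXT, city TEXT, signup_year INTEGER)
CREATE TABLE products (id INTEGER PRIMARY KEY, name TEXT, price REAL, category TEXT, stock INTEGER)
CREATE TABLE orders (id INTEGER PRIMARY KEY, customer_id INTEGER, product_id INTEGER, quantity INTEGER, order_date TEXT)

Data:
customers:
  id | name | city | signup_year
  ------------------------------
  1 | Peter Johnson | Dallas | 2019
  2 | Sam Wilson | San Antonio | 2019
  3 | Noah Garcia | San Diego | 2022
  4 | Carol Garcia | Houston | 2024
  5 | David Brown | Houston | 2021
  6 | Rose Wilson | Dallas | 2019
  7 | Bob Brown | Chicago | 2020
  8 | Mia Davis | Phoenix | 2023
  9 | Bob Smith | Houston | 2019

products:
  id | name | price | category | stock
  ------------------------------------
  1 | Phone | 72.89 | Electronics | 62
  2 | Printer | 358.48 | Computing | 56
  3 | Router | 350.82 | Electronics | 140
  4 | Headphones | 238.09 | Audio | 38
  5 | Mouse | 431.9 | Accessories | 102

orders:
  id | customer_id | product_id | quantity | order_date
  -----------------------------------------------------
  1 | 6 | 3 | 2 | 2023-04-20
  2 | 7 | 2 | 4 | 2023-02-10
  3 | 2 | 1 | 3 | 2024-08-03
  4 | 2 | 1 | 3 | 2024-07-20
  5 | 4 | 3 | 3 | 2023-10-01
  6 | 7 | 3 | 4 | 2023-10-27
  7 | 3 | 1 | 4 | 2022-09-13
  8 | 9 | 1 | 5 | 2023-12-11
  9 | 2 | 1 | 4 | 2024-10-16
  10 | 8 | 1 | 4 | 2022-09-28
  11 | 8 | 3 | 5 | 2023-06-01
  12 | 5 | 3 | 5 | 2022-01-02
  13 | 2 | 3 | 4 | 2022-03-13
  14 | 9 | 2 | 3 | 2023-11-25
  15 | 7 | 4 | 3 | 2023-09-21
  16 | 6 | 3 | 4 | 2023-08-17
SELECT id, product_id FROM orders WHERE product_id IN (SELECT id FROM products WHERE category = 'Accessories')

Execution result:
(no rows)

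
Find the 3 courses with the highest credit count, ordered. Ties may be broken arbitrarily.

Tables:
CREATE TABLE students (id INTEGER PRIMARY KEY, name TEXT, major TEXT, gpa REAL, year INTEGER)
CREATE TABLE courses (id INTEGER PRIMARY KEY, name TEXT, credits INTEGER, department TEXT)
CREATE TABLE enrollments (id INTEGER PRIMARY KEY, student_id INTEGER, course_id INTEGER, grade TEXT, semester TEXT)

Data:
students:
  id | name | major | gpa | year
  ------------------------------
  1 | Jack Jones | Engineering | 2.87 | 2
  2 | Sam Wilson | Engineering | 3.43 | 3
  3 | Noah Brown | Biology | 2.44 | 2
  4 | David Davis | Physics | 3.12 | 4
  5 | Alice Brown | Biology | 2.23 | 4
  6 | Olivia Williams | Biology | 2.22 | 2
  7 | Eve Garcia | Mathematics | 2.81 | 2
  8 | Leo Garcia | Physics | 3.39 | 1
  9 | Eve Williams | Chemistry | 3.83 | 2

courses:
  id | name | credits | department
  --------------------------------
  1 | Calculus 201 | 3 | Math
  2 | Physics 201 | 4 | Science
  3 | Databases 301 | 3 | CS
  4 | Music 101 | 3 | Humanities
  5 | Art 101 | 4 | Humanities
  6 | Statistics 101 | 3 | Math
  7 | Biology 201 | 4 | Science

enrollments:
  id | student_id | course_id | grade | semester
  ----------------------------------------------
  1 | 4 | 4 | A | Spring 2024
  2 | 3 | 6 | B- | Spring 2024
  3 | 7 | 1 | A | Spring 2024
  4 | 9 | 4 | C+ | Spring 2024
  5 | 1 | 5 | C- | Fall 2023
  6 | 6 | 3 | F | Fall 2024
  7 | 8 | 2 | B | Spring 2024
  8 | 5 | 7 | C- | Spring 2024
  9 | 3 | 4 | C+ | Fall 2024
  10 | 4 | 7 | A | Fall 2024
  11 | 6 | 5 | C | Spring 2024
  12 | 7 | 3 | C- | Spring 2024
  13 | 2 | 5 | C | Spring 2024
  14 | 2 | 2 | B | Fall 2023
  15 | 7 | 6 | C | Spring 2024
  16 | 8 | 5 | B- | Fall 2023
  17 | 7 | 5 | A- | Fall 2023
SELECT name, credits FROM courses ORDER BY credits DESC LIMIT 3

Execution result:
name | credits
Physics 201 | 4
Art 101 | 4
Biology 201 | 4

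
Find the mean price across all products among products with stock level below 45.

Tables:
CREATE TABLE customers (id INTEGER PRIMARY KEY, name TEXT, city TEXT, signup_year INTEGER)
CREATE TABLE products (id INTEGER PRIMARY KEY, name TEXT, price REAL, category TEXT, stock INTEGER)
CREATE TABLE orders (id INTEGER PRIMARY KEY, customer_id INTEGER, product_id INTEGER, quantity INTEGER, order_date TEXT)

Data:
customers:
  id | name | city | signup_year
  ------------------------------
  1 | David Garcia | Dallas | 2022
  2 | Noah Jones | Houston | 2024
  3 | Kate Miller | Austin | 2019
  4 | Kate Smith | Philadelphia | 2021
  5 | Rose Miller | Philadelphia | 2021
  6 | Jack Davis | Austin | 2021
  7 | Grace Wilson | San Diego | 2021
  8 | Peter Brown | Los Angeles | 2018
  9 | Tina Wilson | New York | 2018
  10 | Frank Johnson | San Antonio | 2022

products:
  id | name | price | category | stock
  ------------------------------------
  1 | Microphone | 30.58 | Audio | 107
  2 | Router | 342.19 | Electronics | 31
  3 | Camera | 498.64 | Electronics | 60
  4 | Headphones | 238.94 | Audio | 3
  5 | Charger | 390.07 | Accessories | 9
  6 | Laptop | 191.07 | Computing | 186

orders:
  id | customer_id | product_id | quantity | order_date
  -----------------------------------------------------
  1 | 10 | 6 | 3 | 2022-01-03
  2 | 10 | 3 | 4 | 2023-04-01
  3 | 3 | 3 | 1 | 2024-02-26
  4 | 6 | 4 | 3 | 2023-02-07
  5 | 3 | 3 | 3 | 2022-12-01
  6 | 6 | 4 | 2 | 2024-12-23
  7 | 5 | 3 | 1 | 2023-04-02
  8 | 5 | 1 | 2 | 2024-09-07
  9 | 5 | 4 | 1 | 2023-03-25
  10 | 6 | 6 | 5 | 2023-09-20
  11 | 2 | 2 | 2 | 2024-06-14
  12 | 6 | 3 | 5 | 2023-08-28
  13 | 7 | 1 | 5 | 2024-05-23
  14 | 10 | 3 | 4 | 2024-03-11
SELECT AVG(price) FROM products WHERE stock < 45

Execution result:
323.73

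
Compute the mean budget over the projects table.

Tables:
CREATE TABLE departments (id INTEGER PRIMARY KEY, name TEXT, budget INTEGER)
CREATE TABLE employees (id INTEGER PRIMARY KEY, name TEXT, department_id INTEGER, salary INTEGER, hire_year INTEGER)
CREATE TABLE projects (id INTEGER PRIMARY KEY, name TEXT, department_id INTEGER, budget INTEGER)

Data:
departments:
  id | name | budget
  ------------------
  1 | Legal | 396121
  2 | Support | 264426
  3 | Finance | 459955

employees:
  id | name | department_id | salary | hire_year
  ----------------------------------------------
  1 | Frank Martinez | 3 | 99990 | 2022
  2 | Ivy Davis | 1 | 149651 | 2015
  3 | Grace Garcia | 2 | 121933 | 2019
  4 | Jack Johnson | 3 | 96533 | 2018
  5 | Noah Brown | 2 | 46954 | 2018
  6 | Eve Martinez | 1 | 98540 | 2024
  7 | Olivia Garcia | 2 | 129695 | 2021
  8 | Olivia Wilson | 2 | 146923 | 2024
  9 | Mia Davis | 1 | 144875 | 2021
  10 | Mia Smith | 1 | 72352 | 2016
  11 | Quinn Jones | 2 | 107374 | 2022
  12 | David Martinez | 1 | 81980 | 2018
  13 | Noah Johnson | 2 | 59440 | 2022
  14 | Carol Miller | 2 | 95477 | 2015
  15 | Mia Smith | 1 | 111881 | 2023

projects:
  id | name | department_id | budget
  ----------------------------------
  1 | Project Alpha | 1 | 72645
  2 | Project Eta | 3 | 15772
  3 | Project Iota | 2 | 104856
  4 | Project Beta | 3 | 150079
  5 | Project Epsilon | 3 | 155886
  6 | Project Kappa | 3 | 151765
SELECT AVG(budget) FROM projects

Execution result:
108500.50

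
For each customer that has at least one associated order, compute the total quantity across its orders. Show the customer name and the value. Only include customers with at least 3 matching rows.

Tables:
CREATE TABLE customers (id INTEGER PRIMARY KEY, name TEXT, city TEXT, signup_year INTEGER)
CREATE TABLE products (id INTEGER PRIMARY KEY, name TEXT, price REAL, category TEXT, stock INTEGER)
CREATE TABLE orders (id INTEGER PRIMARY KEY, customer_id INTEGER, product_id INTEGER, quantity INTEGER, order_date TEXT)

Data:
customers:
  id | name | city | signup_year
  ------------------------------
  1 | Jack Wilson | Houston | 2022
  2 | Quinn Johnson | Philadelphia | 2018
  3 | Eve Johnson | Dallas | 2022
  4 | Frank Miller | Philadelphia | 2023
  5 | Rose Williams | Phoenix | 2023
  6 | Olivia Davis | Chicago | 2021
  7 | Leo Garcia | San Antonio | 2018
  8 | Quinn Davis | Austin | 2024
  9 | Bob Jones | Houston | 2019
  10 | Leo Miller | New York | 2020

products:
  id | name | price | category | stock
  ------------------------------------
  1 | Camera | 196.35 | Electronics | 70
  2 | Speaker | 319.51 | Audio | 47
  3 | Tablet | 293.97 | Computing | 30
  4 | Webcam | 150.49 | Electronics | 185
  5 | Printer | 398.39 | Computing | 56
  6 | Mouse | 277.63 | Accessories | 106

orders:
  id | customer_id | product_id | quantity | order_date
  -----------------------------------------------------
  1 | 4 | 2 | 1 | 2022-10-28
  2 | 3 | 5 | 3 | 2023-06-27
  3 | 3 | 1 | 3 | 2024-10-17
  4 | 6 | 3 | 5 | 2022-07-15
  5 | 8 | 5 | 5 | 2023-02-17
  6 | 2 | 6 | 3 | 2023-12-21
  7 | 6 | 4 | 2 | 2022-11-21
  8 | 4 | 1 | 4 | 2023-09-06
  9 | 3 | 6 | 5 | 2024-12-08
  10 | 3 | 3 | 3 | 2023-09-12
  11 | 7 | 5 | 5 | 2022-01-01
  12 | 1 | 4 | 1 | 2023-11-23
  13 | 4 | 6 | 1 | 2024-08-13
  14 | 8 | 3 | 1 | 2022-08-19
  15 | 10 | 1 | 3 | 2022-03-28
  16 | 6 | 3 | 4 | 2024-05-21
SELECT p.name, SUM(c.quantity) AS sum_quantity FROM orders c JOIN customers p ON c.customer_id = p.id GROUP BY p.id, p.name HAVING COUNT(*) >= 3

Execution result:
name | sum_quantity
Eve Johnson | 14
Frank Miller | 6
Olivia Davis | 11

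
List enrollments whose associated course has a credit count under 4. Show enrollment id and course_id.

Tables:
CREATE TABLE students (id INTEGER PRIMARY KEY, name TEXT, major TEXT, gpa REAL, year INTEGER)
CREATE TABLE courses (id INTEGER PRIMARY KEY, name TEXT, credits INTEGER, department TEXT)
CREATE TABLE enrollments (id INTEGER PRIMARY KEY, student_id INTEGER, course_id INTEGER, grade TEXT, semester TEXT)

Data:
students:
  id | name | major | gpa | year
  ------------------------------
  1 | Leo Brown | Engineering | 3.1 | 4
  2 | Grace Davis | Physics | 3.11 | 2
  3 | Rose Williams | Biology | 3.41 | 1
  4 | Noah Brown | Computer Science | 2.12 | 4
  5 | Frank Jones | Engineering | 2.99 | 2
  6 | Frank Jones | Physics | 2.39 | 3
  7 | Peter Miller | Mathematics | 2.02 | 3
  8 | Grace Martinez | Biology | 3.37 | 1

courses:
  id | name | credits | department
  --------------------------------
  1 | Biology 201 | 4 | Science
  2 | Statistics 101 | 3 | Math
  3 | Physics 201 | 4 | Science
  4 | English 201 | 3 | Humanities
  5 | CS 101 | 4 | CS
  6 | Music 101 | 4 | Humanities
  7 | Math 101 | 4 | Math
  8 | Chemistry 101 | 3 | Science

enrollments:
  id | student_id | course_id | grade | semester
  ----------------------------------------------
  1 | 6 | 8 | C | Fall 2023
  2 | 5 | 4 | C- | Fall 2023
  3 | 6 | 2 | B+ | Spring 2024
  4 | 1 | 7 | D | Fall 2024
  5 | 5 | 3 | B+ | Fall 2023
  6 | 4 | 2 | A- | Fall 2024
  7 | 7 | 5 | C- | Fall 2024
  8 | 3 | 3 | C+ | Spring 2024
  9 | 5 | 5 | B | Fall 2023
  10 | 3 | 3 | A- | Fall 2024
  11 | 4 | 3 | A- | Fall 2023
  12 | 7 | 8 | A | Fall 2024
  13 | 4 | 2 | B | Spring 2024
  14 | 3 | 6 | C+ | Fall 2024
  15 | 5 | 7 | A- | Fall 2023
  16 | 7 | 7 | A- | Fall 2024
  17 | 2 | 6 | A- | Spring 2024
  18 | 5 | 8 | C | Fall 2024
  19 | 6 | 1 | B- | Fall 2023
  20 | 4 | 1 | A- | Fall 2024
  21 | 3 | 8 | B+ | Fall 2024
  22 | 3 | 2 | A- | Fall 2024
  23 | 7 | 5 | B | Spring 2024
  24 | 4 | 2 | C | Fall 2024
SELECT id, course_id FROM enrollments WHERE course_id IN (SELECT id FROM courses WHERE credits < 4)

Execution result:
id | course_id
1 | 8
2 | 4
3 | 2
6 | 2
12 | 8
13 | 2
18 | 8
21 | 8
22 | 2
24 | 2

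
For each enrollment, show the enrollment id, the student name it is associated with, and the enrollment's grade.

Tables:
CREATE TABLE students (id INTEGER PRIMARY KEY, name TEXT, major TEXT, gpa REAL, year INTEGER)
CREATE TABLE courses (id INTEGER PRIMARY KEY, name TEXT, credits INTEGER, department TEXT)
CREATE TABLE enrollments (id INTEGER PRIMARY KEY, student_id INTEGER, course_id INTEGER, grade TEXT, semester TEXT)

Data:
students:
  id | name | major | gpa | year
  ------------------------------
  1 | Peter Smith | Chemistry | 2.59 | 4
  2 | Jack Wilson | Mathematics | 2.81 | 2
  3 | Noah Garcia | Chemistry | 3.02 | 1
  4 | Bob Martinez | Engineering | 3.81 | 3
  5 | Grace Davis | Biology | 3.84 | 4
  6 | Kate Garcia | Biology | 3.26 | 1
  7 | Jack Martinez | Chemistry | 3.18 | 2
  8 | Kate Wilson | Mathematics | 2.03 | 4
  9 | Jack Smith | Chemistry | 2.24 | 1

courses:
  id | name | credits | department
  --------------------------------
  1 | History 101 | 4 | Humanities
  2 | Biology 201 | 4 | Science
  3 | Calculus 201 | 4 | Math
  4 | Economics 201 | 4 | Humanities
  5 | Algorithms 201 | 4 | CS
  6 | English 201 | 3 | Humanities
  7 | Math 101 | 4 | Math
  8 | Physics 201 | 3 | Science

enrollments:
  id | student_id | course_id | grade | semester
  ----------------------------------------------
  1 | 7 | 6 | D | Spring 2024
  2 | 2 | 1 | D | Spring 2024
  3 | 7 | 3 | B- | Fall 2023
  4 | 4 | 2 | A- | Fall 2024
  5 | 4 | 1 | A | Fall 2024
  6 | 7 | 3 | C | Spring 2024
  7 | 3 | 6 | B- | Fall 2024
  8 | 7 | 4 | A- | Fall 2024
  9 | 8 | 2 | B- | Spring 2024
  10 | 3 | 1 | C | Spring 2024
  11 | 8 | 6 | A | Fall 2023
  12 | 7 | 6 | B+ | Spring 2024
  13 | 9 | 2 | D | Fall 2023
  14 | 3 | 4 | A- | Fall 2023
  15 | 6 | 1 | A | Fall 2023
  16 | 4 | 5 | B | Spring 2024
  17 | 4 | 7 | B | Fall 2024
SELECT c.id, p.name AS student, c.grade FROM enrollments c JOIN students p ON c.student_id = p.id

Execution result:
id | student | grade
1 | Jack Martinez | D
2 | Jack Wilson | D
3 | Jack Martinez | B-
4 | Bob Martinez | A-
5 | Bob Martinez | A
6 | Jack Martinez | C
7 | Noah Garcia | B-
8 | Jack Martinez | A-
9 | Kate Wilson | B-
10 | Noah Garcia | C
11 | Kate Wilson | A
12 | Jack Martinez | B+
13 | Jack Smith | D
14 | Noah Garcia | A-
15 | Kate Garcia | A
16 | Bob Martinez | B
17 | Bob Martinez | B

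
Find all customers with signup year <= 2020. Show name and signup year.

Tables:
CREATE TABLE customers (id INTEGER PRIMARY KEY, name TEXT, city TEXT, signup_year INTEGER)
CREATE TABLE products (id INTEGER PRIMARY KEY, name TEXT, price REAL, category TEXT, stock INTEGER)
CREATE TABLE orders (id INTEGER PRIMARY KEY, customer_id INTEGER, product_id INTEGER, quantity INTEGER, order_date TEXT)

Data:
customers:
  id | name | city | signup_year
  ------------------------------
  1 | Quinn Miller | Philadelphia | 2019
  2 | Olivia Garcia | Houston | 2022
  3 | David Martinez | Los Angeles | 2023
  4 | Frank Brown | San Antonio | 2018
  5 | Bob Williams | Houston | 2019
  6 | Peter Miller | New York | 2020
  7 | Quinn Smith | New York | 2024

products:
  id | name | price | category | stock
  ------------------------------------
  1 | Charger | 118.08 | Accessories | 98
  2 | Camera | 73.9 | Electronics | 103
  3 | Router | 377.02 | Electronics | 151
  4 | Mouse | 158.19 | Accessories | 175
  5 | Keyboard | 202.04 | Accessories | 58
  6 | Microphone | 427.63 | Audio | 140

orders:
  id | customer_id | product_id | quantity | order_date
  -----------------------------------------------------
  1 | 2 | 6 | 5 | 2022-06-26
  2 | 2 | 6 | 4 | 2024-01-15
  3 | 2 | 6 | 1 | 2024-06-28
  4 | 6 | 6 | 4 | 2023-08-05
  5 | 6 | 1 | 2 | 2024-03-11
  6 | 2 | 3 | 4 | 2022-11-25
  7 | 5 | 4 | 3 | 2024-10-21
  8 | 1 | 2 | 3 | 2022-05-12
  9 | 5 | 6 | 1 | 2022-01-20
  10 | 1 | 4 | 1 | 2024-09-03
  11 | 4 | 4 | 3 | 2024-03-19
SELECT name, signup_year FROM customers WHERE signup_year <= 2020

Execution result:
name | signup_year
Quinn Miller | 2019
Frank Brown | 2018
Bob Williams | 2019
Peter Miller | 2020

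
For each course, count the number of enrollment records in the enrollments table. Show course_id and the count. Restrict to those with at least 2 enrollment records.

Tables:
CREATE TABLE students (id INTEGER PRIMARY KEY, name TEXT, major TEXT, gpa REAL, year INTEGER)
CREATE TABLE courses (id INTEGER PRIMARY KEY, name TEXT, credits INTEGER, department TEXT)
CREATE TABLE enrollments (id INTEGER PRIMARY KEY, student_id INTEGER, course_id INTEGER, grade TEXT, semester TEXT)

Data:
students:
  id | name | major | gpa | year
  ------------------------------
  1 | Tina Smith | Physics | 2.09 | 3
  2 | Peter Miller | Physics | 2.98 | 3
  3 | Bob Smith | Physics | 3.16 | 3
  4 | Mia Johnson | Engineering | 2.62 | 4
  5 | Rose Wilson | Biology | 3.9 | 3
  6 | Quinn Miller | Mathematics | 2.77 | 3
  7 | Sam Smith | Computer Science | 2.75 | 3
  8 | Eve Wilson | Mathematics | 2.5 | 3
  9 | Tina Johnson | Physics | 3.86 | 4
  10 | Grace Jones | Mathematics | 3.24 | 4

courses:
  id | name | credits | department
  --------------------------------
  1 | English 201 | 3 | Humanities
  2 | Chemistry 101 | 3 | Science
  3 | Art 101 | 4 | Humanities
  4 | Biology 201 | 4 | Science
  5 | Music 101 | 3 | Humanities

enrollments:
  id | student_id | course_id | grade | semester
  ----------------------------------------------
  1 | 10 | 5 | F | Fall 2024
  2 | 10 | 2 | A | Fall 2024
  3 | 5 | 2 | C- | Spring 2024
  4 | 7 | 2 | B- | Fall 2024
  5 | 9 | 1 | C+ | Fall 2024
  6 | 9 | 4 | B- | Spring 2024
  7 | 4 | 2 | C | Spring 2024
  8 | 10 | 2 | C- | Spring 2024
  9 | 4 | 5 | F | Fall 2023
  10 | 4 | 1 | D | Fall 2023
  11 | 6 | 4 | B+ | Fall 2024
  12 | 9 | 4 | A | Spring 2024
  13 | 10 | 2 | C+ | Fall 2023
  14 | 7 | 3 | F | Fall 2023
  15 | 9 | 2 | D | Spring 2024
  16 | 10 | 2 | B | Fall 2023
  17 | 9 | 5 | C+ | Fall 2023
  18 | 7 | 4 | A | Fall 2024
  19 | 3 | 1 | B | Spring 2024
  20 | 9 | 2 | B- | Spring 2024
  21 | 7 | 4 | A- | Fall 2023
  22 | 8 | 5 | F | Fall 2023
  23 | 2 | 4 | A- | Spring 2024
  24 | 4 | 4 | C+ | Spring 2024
SELECT course_id, COUNT(*) AS enrollment_count FROM enrollments GROUP BY course_id HAVING COUNT(*) >= 2

Execution result:
course_id | enrollment_count
1 | 3
2 | 9
4 | 7
5 | 4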